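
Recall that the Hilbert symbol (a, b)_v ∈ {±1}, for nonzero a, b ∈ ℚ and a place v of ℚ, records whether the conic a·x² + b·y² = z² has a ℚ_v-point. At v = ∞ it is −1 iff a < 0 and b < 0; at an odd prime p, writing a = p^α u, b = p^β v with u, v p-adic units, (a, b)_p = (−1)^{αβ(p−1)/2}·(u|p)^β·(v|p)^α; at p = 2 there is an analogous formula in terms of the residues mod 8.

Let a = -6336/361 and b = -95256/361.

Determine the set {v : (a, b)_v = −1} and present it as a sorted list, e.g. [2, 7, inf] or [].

[2, inf]

Mod squares: a ≡ -11, b ≡ -6. Check v ∈ {∞, 2, 3, 7, 11, 19}.
v=2: v_2(a)=6, v_2(b)=3; units ≡ 5, 5 (mod 8); ε·ε+αω+βω = 0·0+6·1+3·1 ≡ 1  ⇒  (a,b)_2 = -1.
v=7: a=7^0·(≡5), b=7^2·(≡4) mod 7; (5|7)=-1, (4|7)=+1; (−1)^{0·2·3}·(-1)^2·(+1)^0 = +1.
v=∞: -11 < 0 and -6 < 0  ⇒  (a,b)_∞ = -1.
v=11: a=11^1·(≡2), b=11^0·(≡9) mod 11; (2|11)=-1, (9|11)=+1; (−1)^{1·0·5}·(-1)^0·(+1)^1 = +1.
v=3: a=3^2·(≡1), b=3^5·(≡1) mod 3; (1|3)=+1, (1|3)=+1; (−1)^{2·5·1}·(+1)^5·(+1)^2 = +1.
v=19: a=19^-2·(≡10), b=19^-2·(≡10) mod 19; (10|19)=-1, (10|19)=-1; (−1)^{-2·-2·9}·(-1)^-2·(-1)^-2 = +1.
|Ram(-11, -6)| = 2, even; anisotropic at {2, ∞}.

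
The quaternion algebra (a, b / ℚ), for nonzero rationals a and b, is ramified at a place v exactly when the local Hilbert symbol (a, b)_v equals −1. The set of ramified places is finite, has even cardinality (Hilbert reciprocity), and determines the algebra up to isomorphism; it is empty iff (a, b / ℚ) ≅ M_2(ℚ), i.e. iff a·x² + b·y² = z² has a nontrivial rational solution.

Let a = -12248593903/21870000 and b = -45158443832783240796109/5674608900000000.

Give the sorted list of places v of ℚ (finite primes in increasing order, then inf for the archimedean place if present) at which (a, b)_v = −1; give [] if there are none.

Mod squares: a ≡ -602301, b ≡ -301. Check v ∈ {∞, 2, 3, 5, 7, 13, 19, 23, 29, 31, 43}.
v=∞: -602301 < 0 and -301 < 0  ⇒  (a,b)_∞ = -1.
v=23: a=23^1·(≡11), b=23^2·(≡15) mod 23; (11|23)=-1, (15|23)=-1; (−1)^{1·2·11}·(-1)^2·(-1)^1 = -1.
v=13: a=13^2·(≡7), b=13^4·(≡8) mod 13; (7|13)=-1, (8|13)=-1; (−1)^{2·4·6}·(-1)^4·(-1)^2 = +1.
v=29: a=29^1·(≡28), b=29^2·(≡2) mod 29; (28|29)=+1, (2|29)=-1; (−1)^{1·2·14}·(+1)^2·(-1)^1 = -1.
v=2: v_2(a)=-4, v_2(b)=-8; units ≡ 3, 3 (mod 8); ε·ε+αω+βω = 1·1+-4·1+-8·1 ≡ 1  ⇒  (a,b)_2 = -1.
v=5: a=5^-4·(≡1), b=5^-8·(≡4) mod 5; (1|5)=+1, (4|5)=+1; (−1)^{-4·-8·2}·(+1)^-8·(+1)^-4 = +1.
v=43: a=43^1·(≡1), b=43^3·(≡31) mod 43; (1|43)=+1, (31|43)=+1; (−1)^{1·3·21}·(+1)^3·(+1)^1 = -1.
v=7: a=7^1·(≡4), b=7^3·(≡3) mod 7; (4|7)=+1, (3|7)=-1; (−1)^{1·3·3}·(+1)^3·(-1)^1 = +1.
v=31: a=31^0·(≡26), b=31^-2·(≡28) mod 31; (26|31)=-1, (28|31)=+1; (−1)^{0·-2·15}·(-1)^-2·(+1)^0 = +1.
v=3: a=3^-7·(≡2), b=3^-10·(≡2) mod 3; (2|3)=-1, (2|3)=-1; (−1)^{-7·-10·1}·(-1)^-10·(-1)^-7 = -1.
v=19: a=19^2·(≡18), b=19^4·(≡10) mod 19; (18|19)=-1, (10|19)=-1; (−1)^{2·4·9}·(-1)^4·(-1)^2 = +1.
(-602301, -301 / ℚ) ramifies at {2, 3, 23, 29, 43, ∞}: a division algebra.

[2, 3, 23, 29, 43, inf]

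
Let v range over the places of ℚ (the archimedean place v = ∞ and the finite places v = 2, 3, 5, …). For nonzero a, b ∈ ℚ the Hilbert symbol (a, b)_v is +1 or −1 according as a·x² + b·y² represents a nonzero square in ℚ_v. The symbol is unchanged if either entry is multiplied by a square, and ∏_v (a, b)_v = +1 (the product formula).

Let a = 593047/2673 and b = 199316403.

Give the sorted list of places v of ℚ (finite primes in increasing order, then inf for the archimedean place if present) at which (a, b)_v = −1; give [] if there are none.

[2, 19]

Mod squares: a ≡ 8151, b ≡ 3. Check v ∈ {∞, 2, 3, 7, 11, 13, 19}.
v=19: a=19^1·(≡7), b=19^2·(≡2) mod 19; (7|19)=+1, (2|19)=-1; (−1)^{1·2·9}·(+1)^2·(-1)^1 = -1.
v=11: a=11^-1·(≡4), b=11^2·(≡4) mod 11; (4|11)=+1, (4|11)=+1; (−1)^{-1·2·5}·(+1)^2·(+1)^-1 = +1.
v=3: a=3^-5·(≡2), b=3^3·(≡1) mod 3; (2|3)=-1, (1|3)=+1; (−1)^{-5·3·1}·(-1)^3·(+1)^-5 = +1.
v=∞: 8151 > 0 and 3 > 0  ⇒  (a,b)_∞ = +1.
v=2: v_2(a)=0, v_2(b)=0; units ≡ 7, 3 (mod 8); ε·ε+αω+βω = 1·1+0·1+0·0 ≡ 1  ⇒  (a,b)_2 = -1.
v=13: a=13^1·(≡10), b=13^2·(≡1) mod 13; (10|13)=+1, (1|13)=+1; (−1)^{1·2·6}·(+1)^2·(+1)^1 = +1.
v=7: a=7^4·(≡5), b=7^0·(≡6) mod 7; (5|7)=-1, (6|7)=-1; (−1)^{4·0·3}·(-1)^0·(-1)^4 = +1.
Ram(8151, 3) = {2, 19}; no ℚ_2-point on the conic.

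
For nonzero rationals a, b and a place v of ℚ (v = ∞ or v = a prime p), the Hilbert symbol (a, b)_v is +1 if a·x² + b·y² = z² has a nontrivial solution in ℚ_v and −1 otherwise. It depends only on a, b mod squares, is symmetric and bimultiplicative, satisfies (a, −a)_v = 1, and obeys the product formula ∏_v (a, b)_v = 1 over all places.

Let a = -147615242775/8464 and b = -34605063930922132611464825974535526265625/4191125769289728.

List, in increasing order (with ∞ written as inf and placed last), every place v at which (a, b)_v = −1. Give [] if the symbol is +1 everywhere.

(a, b) ≡ (-713031, -26382147) mod (ℚ^×)²; places V = {2, 3, 5, 7, 11, 13, 17, 23, 31, 37, 41, ∞}.
(a,b)_3: α=1, u≡1; β=-3, v≡1 (mod 3); (1|3)=+1, (1|3)=+1; sign (−1)^1·+1^-3·+1^1 = -1.
(a,b)_31: α=1, u≡7; β=3, v≡13 (mod 31); (7|31)=+1, (13|31)=-1; sign (−1)^1·+1^3·-1^1 = +1.
(a,b)_41: α=1, u≡12; β=3, v≡3 (mod 41); (12|41)=-1, (3|41)=-1; sign (−1)^0·-1^3·-1^1 = +1.
(a,b)_23: α=-2, u≡22; β=-6, v≡18 (mod 23); (22|23)=-1, (18|23)=+1; sign (−1)^0·-1^-6·+1^-2 = +1.
(a,b)_13: α=2, u≡5; β=6, v≡4 (mod 13); (5|13)=-1, (4|13)=+1; sign (−1)^0·-1^6·+1^2 = +1.
(a,b)_37: α=0, u≡25; β=3, v≡33 (mod 37); (25|37)=+1, (33|37)=+1; sign (−1)^0·+1^3·+1^0 = +1.
(a,b)_2: α=-4, β=-20; u≡1, v≡5 (mod 8); ε(u)ε(v)=0·0, αω(v)=-4·1, βω(u)=-20·0; sum ≡ 0  ⇒  +1.
(a,b)_11: α=1, u≡2; β=1, v≡6 (mod 11); (2|11)=-1, (6|11)=-1; sign (−1)^1·-1^1·-1^1 = -1.
(a,b)_7: α=2, u≡5; β=10, v≡5 (mod 7); (5|7)=-1, (5|7)=-1; sign (−1)^0·-1^10·-1^2 = +1.
(a,b)_∞: sgn(-713031)=−, sgn(-26382147)=−, so -1.
(a,b)_5: α=2, u≡1; β=6, v≡3 (mod 5); (1|5)=+1, (3|5)=-1; sign (−1)^0·+1^6·-1^2 = +1.
(a,b)_17: α=1, u≡15; β=5, v≡12 (mod 17); (15|17)=+1, (12|17)=-1; sign (−1)^0·+1^5·-1^1 = -1.
|Ram(-713031, -26382147)| = 4, even; anisotropic at {3, 11, 17, ∞}.

[3, 11, 17, inf]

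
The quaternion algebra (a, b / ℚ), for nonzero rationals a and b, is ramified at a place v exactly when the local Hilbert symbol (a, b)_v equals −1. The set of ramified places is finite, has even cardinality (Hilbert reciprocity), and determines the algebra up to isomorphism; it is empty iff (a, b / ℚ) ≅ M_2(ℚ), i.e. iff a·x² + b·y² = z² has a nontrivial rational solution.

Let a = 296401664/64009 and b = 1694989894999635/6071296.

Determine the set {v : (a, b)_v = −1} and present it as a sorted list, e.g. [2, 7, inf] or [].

[2, 13, 17, 31]

Mod squares: a ≡ 6851, b ≡ 1235. Check v ∈ {∞, 2, 3, 5, 7, 11, 13, 17, 19, 23, 31}.
v=∞: 6851 > 0 and 1235 > 0  ⇒  (a,b)_∞ = +1.
v=11: a=11^-2·(≡9), b=11^-2·(≡5) mod 11; (9|11)=+1, (5|11)=+1; (−1)^{-2·-2·5}·(+1)^-2·(+1)^-2 = +1.
v=2: v_2(a)=8, v_2(b)=-10; units ≡ 3, 3 (mod 8); ε·ε+αω+βω = 1·1+8·1+-10·1 ≡ 1  ⇒  (a,b)_2 = -1.
v=19: a=19^0·(≡4), b=19^3·(≡12) mod 19; (4|19)=+1, (12|19)=-1; (−1)^{0·3·9}·(+1)^3·(-1)^0 = +1.
v=7: a=7^0·(≡6), b=7^-2·(≡6) mod 7; (6|7)=-1, (6|7)=-1; (−1)^{0·-2·3}·(-1)^-2·(-1)^0 = +1.
v=5: a=5^0·(≡1), b=5^1·(≡2) mod 5; (1|5)=+1, (2|5)=-1; (−1)^{0·1·2}·(+1)^1·(-1)^0 = +1.
v=31: a=31^1·(≡8), b=31^2·(≡13) mod 31; (8|31)=+1, (13|31)=-1; (−1)^{1·2·15}·(+1)^2·(-1)^1 = -1.
v=17: a=17^1·(≡14), b=17^2·(≡3) mod 17; (14|17)=-1, (3|17)=-1; (−1)^{1·2·8}·(-1)^2·(-1)^1 = -1.
v=23: a=23^-2·(≡11), b=23^0·(≡13) mod 23; (11|23)=-1, (13|23)=+1; (−1)^{-2·0·11}·(-1)^0·(+1)^-2 = +1.
v=3: a=3^0·(≡2), b=3^4·(≡2) mod 3; (2|3)=-1, (2|3)=-1; (−1)^{0·4·1}·(-1)^4·(-1)^0 = +1.
v=13: a=13^3·(≡5), b=13^3·(≡3) mod 13; (5|13)=-1, (3|13)=+1; (−1)^{3·3·6}·(-1)^3·(+1)^3 = -1.
(6851, 1235 / ℚ) ramifies at {2, 13, 17, 31}: a division algebra.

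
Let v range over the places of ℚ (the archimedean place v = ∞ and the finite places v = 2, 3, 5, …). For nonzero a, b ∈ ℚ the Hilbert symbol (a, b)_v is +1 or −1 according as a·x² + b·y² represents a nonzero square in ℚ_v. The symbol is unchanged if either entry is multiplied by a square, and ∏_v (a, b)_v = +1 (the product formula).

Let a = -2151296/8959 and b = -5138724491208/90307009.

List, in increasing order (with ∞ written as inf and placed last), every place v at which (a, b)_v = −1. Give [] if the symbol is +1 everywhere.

[2, 11, 31, inf]

(a, b) ≡ (-434, -14322) mod (ℚ^×)²; places V = {2, 3, 7, 11, 13, 17, 31, 41, 43, ∞}.
(a,b)_2: α=7, β=3; u≡7, v≡7 (mod 8); ε(u)ε(v)=1·1, αω(v)=7·0, βω(u)=3·0; sum ≡ 1  ⇒  -1.
(a,b)_11: α=0, u≡8; β=3, v≡10 (mod 11); (8|11)=-1, (10|11)=-1; sign (−1)^0·-1^3·-1^0 = -1.
(a,b)_∞: sgn(-434)=−, sgn(-14322)=−, so -1.
(a,b)_3: α=0, u≡1; β=3, v≡2 (mod 3); (1|3)=+1, (2|3)=-1; sign (−1)^0·+1^3·-1^0 = +1.
(a,b)_31: α=-1, u≡29; β=1, v≡22 (mod 31); (29|31)=-1, (22|31)=-1; sign (−1)^1·-1^1·-1^-1 = -1.
(a,b)_43: α=0, u≡34; β=-2, v≡17 (mod 43); (34|43)=-1, (17|43)=+1; sign (−1)^0·-1^-2·+1^0 = +1.
(a,b)_13: α=0, u≡11; β=-2, v≡12 (mod 13); (11|13)=-1, (12|13)=+1; sign (−1)^0·-1^-2·+1^0 = +1.
(a,b)_17: α=-2, u≡16; β=-2, v≡2 (mod 17); (16|17)=+1, (2|17)=+1; sign (−1)^0·+1^-2·+1^-2 = +1.
(a,b)_41: α=0, u≡30; β=2, v≡15 (mod 41); (30|41)=-1, (15|41)=-1; sign (−1)^0·-1^2·-1^0 = +1.
(a,b)_7: α=5, u≡2; β=3, v≡5 (mod 7); (2|7)=+1, (5|7)=-1; sign (−1)^1·+1^3·-1^5 = +1.
|Ram(-434, -14322)| = 4, even; anisotropic at {2, 11, 31, ∞}.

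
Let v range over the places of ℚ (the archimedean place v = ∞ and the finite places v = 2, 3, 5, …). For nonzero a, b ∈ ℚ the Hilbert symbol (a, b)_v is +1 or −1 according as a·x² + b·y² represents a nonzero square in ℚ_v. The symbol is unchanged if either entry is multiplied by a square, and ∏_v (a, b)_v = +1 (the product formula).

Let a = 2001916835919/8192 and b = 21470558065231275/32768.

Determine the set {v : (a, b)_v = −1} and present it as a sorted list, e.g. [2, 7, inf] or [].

[3, 7, 11, 13]

(a, b) ≡ (462, 182) mod (ℚ^×)²; places V = {2, 3, 5, 7, 11, 13, 31, ∞}.
(a,b)_11: α=3, u≡9; β=4, v≡2 (mod 11); (9|11)=+1, (2|11)=-1; sign (−1)^0·+1^4·-1^3 = -1.
(a,b)_2: α=-13, β=-15; u≡7, v≡3 (mod 8); ε(u)ε(v)=1·1, αω(v)=-13·1, βω(u)=-15·0; sum ≡ 0  ⇒  +1.
(a,b)_3: α=3, u≡1; β=4, v≡2 (mod 3); (1|3)=+1, (2|3)=-1; sign (−1)^0·+1^4·-1^3 = -1.
(a,b)_13: α=2, u≡7; β=3, v≡4 (mod 13); (7|13)=-1, (4|13)=+1; sign (−1)^0·-1^3·+1^2 = -1.
(a,b)_5: α=0, u≡2; β=2, v≡2 (mod 5); (2|5)=-1, (2|5)=-1; sign (−1)^0·-1^2·-1^0 = +1.
(a,b)_∞: sgn(462)=+, sgn(182)=+, so +1.
(a,b)_31: α=2, u≡28; β=2, v≡24 (mod 31); (28|31)=+1, (24|31)=-1; sign (−1)^0·+1^2·-1^2 = +1.
(a,b)_7: α=3, u≡6; β=3, v≡5 (mod 7); (6|7)=-1, (5|7)=-1; sign (−1)^1·-1^3·-1^3 = -1.
Ram(462, 182) = {3, 7, 11, 13}; no ℚ_3-point on the conic.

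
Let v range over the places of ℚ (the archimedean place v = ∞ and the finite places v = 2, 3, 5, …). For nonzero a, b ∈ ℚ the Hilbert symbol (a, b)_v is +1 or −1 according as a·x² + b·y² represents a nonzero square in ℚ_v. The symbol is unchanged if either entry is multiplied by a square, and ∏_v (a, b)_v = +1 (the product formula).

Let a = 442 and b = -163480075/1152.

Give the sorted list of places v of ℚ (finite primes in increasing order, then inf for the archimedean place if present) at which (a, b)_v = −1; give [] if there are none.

Mod squares: a ≡ 442, b ≡ -374. Check v ∈ {∞, 2, 3, 5, 11, 13, 17}.
v=2: v_2(a)=1, v_2(b)=-7; units ≡ 5, 5 (mod 8); ε·ε+αω+βω = 0·0+1·1+-7·1 ≡ 0  ⇒  (a,b)_2 = +1.
v=17: a=17^1·(≡9), b=17^3·(≡10) mod 17; (9|17)=+1, (10|17)=-1; (−1)^{1·3·8}·(+1)^3·(-1)^1 = -1.
v=13: a=13^1·(≡8), b=13^0·(≡1) mod 13; (8|13)=-1, (1|13)=+1; (−1)^{1·0·6}·(-1)^0·(+1)^1 = +1.
v=∞: 442 > 0 and -374 < 0  ⇒  (a,b)_∞ = +1.
v=11: a=11^0·(≡2), b=11^3·(≡7) mod 11; (2|11)=-1, (7|11)=-1; (−1)^{0·3·5}·(-1)^3·(-1)^0 = -1.
v=5: a=5^0·(≡2), b=5^2·(≡1) mod 5; (2|5)=-1, (1|5)=+1; (−1)^{0·2·2}·(-1)^2·(+1)^0 = +1.
v=3: a=3^0·(≡1), b=3^-2·(≡1) mod 3; (1|3)=+1, (1|3)=+1; (−1)^{0·-2·1}·(+1)^-2·(+1)^0 = +1.
|Ram(442, -374)| = 2, even; anisotropic at {11, 17}.

[11, 17]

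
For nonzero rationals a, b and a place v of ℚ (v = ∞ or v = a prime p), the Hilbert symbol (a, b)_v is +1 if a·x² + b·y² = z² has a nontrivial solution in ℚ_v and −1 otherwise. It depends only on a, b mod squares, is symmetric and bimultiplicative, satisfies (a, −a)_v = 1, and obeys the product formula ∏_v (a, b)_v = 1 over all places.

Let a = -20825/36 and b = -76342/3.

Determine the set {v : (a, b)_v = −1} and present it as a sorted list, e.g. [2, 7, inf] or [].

(a, b) ≡ (-17, -4674) mod (ℚ^×)²; places V = {2, 3, 5, 7, 17, 19, 41, ∞}.
(a,b)_3: α=-2, u≡1; β=-1, v≡2 (mod 3); (1|3)=+1, (2|3)=-1; sign (−1)^0·+1^-1·-1^-2 = +1.
(a,b)_∞: sgn(-17)=−, sgn(-4674)=−, so -1.
(a,b)_17: α=1, u≡8; β=0, v≡13 (mod 17); (8|17)=+1, (13|17)=+1; sign (−1)^0·+1^0·+1^1 = +1.
(a,b)_41: α=0, u≡24; β=1, v≡8 (mod 41); (24|41)=-1, (8|41)=+1; sign (−1)^0·-1^1·+1^0 = -1.
(a,b)_2: α=-2, β=1; u≡7, v≡7 (mod 8); ε(u)ε(v)=1·1, αω(v)=-2·0, βω(u)=1·0; sum ≡ 1  ⇒  -1.
(a,b)_5: α=2, u≡2; β=0, v≡1 (mod 5); (2|5)=-1, (1|5)=+1; sign (−1)^0·-1^0·+1^2 = +1.
(a,b)_7: α=2, u≡2; β=2, v≡1 (mod 7); (2|7)=+1, (1|7)=+1; sign (−1)^0·+1^2·+1^2 = +1.
(a,b)_19: α=0, u≡10; β=1, v≡16 (mod 19); (10|19)=-1, (16|19)=+1; sign (−1)^0·-1^1·+1^0 = -1.
(-17, -4674 / ℚ) ramifies at {2, 19, 41, ∞}: a division algebra.

[2, 19, 41, inf]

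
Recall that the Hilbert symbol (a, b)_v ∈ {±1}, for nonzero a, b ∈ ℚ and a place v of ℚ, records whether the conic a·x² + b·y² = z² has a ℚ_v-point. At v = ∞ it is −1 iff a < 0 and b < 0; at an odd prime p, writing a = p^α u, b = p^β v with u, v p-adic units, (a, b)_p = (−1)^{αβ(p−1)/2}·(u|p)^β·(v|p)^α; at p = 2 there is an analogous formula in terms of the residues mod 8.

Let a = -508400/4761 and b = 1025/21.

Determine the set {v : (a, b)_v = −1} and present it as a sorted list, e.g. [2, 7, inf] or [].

[7, 31]

(a, b) ≡ (-1271, 861) mod (ℚ^×)²; places V = {2, 3, 5, 7, 23, 31, 41, ∞}.
(a,b)_∞: sgn(-1271)=−, sgn(861)=+, so +1.
(a,b)_7: α=0, u≡3; β=-1, v≡1 (mod 7); (3|7)=-1, (1|7)=+1; sign (−1)^0·-1^-1·+1^0 = -1.
(a,b)_23: α=-2, u≡17; β=0, v≡5 (mod 23); (17|23)=-1, (5|23)=-1; sign (−1)^0·-1^0·-1^-2 = +1.
(a,b)_2: α=4, β=0; u≡1, v≡5 (mod 8); ε(u)ε(v)=0·0, αω(v)=4·1, βω(u)=0·0; sum ≡ 0  ⇒  +1.
(a,b)_41: α=1, u≡21; β=1, v≡9 (mod 41); (21|41)=+1, (9|41)=+1; sign (−1)^0·+1^1·+1^1 = +1.
(a,b)_5: α=2, u≡4; β=2, v≡1 (mod 5); (4|5)=+1, (1|5)=+1; sign (−1)^0·+1^2·+1^2 = +1.
(a,b)_3: α=-2, u≡1; β=-1, v≡2 (mod 3); (1|3)=+1, (2|3)=-1; sign (−1)^0·+1^-1·-1^-2 = +1.
(a,b)_31: α=1, u≡12; β=0, v≡6 (mod 31); (12|31)=-1, (6|31)=-1; sign (−1)^0·-1^0·-1^1 = -1.
(-1271, 861 / ℚ) ramifies at {7, 31}: a division algebra.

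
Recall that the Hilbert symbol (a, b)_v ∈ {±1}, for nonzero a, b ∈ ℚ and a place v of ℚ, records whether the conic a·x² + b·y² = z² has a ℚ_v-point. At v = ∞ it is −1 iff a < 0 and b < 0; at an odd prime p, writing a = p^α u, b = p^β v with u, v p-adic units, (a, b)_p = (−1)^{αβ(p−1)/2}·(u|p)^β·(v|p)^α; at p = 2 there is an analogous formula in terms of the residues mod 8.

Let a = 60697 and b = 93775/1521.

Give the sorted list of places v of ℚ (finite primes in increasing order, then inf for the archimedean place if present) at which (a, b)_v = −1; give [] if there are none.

[7, 13, 29, 31]

Mod squares: a ≡ 60697, b ≡ 31. Check v ∈ {∞, 2, 3, 5, 7, 11, 13, 23, 29, 31}.
v=29: a=29^1·(≡5), b=29^0·(≡17) mod 29; (5|29)=+1, (17|29)=-1; (−1)^{1·0·14}·(+1)^0·(-1)^1 = -1.
v=3: a=3^0·(≡1), b=3^-2·(≡1) mod 3; (1|3)=+1, (1|3)=+1; (−1)^{0·-2·1}·(+1)^-2·(+1)^0 = +1.
v=2: v_2(a)=0, v_2(b)=0; units ≡ 1, 7 (mod 8); ε·ε+αω+βω = 0·1+0·0+0·0 ≡ 0  ⇒  (a,b)_2 = +1.
v=∞: 60697 > 0 and 31 > 0  ⇒  (a,b)_∞ = +1.
v=11: a=11^0·(≡10), b=11^2·(≡9) mod 11; (10|11)=-1, (9|11)=+1; (−1)^{0·2·5}·(-1)^2·(+1)^0 = +1.
v=31: a=31^0·(≡30), b=31^1·(≡9) mod 31; (30|31)=-1, (9|31)=+1; (−1)^{0·1·15}·(-1)^1·(+1)^0 = -1.
v=13: a=13^1·(≡2), b=13^-2·(≡5) mod 13; (2|13)=-1, (5|13)=-1; (−1)^{1·-2·6}·(-1)^-2·(-1)^1 = -1.
v=7: a=7^1·(≡5), b=7^0·(≡5) mod 7; (5|7)=-1, (5|7)=-1; (−1)^{1·0·3}·(-1)^0·(-1)^1 = -1.
v=5: a=5^0·(≡2), b=5^2·(≡1) mod 5; (2|5)=-1, (1|5)=+1; (−1)^{0·2·2}·(-1)^2·(+1)^0 = +1.
v=23: a=23^1·(≡17), b=23^0·(≡9) mod 23; (17|23)=-1, (9|23)=+1; (−1)^{1·0·11}·(-1)^0·(+1)^1 = +1.
(60697, 31 / ℚ) ramifies at {7, 13, 29, 31}: a division algebra.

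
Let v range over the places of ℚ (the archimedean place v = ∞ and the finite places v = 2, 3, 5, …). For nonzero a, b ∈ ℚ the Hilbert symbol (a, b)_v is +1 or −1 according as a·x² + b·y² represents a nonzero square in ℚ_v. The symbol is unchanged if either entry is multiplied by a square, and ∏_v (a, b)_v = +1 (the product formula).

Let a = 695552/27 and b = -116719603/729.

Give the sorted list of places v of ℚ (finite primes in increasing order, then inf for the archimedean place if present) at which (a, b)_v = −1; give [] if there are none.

(a, b) ≡ (8151, -323323) mod (ℚ^×)²; places V = {2, 3, 7, 11, 13, 17, 19, ∞}.
(a,b)_17: α=0, u≡15; β=1, v≡9 (mod 17); (15|17)=+1, (9|17)=+1; sign (−1)^0·+1^1·+1^0 = +1.
(a,b)_2: α=8, β=0; u≡7, v≡5 (mod 8); ε(u)ε(v)=1·0, αω(v)=8·1, βω(u)=0·0; sum ≡ 0  ⇒  +1.
(a,b)_19: α=1, u≡16; β=3, v≡1 (mod 19); (16|19)=+1, (1|19)=+1; sign (−1)^1·+1^3·+1^1 = -1.
(a,b)_7: α=0, u≡3; β=1, v≡2 (mod 7); (3|7)=-1, (2|7)=+1; sign (−1)^0·-1^1·+1^0 = -1.
(a,b)_13: α=1, u≡9; β=1, v≡6 (mod 13); (9|13)=+1, (6|13)=-1; sign (−1)^0·+1^1·-1^1 = -1.
(a,b)_3: α=-3, u≡2; β=-6, v≡2 (mod 3); (2|3)=-1, (2|3)=-1; sign (−1)^0·-1^-6·-1^-3 = -1.
(a,b)_∞: sgn(8151)=+, sgn(-323323)=−, so +1.
(a,b)_11: α=1, u≡3; β=1, v≡8 (mod 11); (3|11)=+1, (8|11)=-1; sign (−1)^1·+1^1·-1^1 = +1.
|Ram(8151, -323323)| = 4, even; anisotropic at {3, 7, 13, 19}.

[3, 7, 13, 19]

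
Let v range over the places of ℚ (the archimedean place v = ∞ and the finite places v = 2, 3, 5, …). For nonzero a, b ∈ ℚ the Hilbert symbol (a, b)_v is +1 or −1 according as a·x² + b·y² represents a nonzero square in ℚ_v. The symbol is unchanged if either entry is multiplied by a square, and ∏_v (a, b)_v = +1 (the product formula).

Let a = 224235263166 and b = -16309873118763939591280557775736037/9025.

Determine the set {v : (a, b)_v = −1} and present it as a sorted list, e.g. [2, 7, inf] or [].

(a, b) ≡ (266629326, -24315253) mod (ℚ^×)²; places V = {2, 3, 5, 7, 11, 17, 19, 29, 31, 37, 43, 53, ∞}.
(a,b)_2: α=1, β=0; u≡7, v≡3 (mod 8); ε(u)ε(v)=1·1, αω(v)=1·1, βω(u)=0·0; sum ≡ 0  ⇒  +1.
(a,b)_17: α=1, u≡10; β=3, v≡7 (mod 17); (10|17)=-1, (7|17)=-1; sign (−1)^0·-1^3·-1^1 = +1.
(a,b)_7: α=0, u≡5; β=2, v≡6 (mod 7); (5|7)=-1, (6|7)=-1; sign (−1)^0·-1^2·-1^0 = +1.
(a,b)_37: α=1, u≡34; β=3, v≡26 (mod 37); (34|37)=+1, (26|37)=+1; sign (−1)^0·+1^3·+1^1 = +1.
(a,b)_19: α=0, u≡2; β=-2, v≡5 (mod 19); (2|19)=-1, (5|19)=+1; sign (−1)^0·-1^-2·+1^0 = +1.
(a,b)_∞: sgn(266629326)=+, sgn(-24315253)=−, so +1.
(a,b)_53: α=1, u≡20; β=2, v≡30 (mod 53); (20|53)=-1, (30|53)=-1; sign (−1)^0·-1^2·-1^1 = -1.
(a,b)_29: α=2, u≡20; β=5, v≡24 (mod 29); (20|29)=+1, (24|29)=+1; sign (−1)^0·+1^5·+1^2 = +1.
(a,b)_43: α=1, u≡33; β=3, v≡5 (mod 43); (33|43)=-1, (5|43)=-1; sign (−1)^1·-1^3·-1^1 = -1.
(a,b)_31: α=1, u≡15; β=3, v≡26 (mod 31); (15|31)=-1, (26|31)=-1; sign (−1)^1·-1^3·-1^1 = -1.
(a,b)_11: α=0, u≡2; β=2, v≡1 (mod 11); (2|11)=-1, (1|11)=+1; sign (−1)^0·-1^2·+1^0 = +1.
(a,b)_5: α=0, u≡1; β=-2, v≡3 (mod 5); (1|5)=+1, (3|5)=-1; sign (−1)^0·+1^-2·-1^0 = +1.
(a,b)_3: α=1, u≡2; β=4, v≡2 (mod 3); (2|3)=-1, (2|3)=-1; sign (−1)^0·-1^4·-1^1 = -1.
|Ram(266629326, -24315253)| = 4, even; anisotropic at {3, 31, 43, 53}.

[3, 31, 43, 53]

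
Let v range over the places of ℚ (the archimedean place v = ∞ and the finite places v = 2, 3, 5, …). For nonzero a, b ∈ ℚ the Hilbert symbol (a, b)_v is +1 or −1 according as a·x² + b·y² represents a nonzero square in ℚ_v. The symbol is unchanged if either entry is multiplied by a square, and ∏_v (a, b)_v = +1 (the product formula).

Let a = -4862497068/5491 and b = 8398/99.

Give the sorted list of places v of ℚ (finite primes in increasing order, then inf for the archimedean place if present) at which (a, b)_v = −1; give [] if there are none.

(a, b) ≡ (-187473, 92378) mod (ℚ^×)²; places V = {2, 3, 11, 13, 17, 19, 23, ∞}.
(a,b)_11: α=1, u≡10; β=-1, v≡3 (mod 11); (10|11)=-1, (3|11)=+1; sign (−1)^1·-1^-1·+1^1 = +1.
(a,b)_∞: sgn(-187473)=−, sgn(92378)=+, so +1.
(a,b)_2: α=2, β=1; u≡7, v≡5 (mod 8); ε(u)ε(v)=1·0, αω(v)=2·1, βω(u)=1·0; sum ≡ 0  ⇒  +1.
(a,b)_19: α=-1, u≡8; β=1, v≡6 (mod 19); (8|19)=-1, (6|19)=+1; sign (−1)^1·-1^1·+1^-1 = +1.
(a,b)_13: α=3, u≡9; β=1, v≡6 (mod 13); (9|13)=+1, (6|13)=-1; sign (−1)^0·+1^1·-1^3 = -1.
(a,b)_3: α=7, u≡2; β=-2, v≡2 (mod 3); (2|3)=-1, (2|3)=-1; sign (−1)^0·-1^-2·-1^7 = -1.
(a,b)_17: α=-2, u≡6; β=1, v≡11 (mod 17); (6|17)=-1, (11|17)=-1; sign (−1)^0·-1^1·-1^-2 = -1.
(a,b)_23: α=1, u≡15; β=0, v≡7 (mod 23); (15|23)=-1, (7|23)=-1; sign (−1)^0·-1^0·-1^1 = -1.
Ram(-187473, 92378) = {3, 13, 17, 23}; no ℚ_3-point on the conic.

[3, 13, 17, 23]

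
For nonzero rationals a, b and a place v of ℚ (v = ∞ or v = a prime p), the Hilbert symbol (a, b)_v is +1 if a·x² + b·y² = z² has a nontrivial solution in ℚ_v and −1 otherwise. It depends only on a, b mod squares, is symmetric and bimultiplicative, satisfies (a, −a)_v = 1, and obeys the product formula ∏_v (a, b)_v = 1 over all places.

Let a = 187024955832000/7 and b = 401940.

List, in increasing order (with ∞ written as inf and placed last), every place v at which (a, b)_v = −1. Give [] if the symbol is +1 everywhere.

[7, 13, 19, 29]

Mod squares: a ≡ 9276085, b ≡ 11165. Check v ∈ {∞, 2, 3, 5, 7, 11, 13, 19, 29, 37}.
v=13: a=13^1·(≡3), b=13^0·(≡6) mod 13; (3|13)=+1, (6|13)=-1; (−1)^{1·0·6}·(+1)^0·(-1)^1 = -1.
v=37: a=37^1·(≡4), b=37^0·(≡9) mod 37; (4|37)=+1, (9|37)=+1; (−1)^{1·0·18}·(+1)^0·(+1)^1 = +1.
v=19: a=19^1·(≡2), b=19^0·(≡14) mod 19; (2|19)=-1, (14|19)=-1; (−1)^{1·0·9}·(-1)^0·(-1)^1 = -1.
v=∞: 9276085 > 0 and 11165 > 0  ⇒  (a,b)_∞ = +1.
v=29: a=29^1·(≡4), b=29^1·(≡27) mod 29; (4|29)=+1, (27|29)=-1; (−1)^{1·1·14}·(+1)^1·(-1)^1 = -1.
v=3: a=3^6·(≡1), b=3^2·(≡2) mod 3; (1|3)=+1, (2|3)=-1; (−1)^{6·2·1}·(+1)^2·(-1)^6 = +1.
v=7: a=7^-1·(≡6), b=7^1·(≡6) mod 7; (6|7)=-1, (6|7)=-1; (−1)^{-1·1·3}·(-1)^1·(-1)^-1 = -1.
v=2: v_2(a)=6, v_2(b)=2; units ≡ 5, 5 (mod 8); ε·ε+αω+βω = 0·0+6·1+2·1 ≡ 0  ⇒  (a,b)_2 = +1.
v=5: a=5^3·(≡3), b=5^1·(≡3) mod 5; (3|5)=-1, (3|5)=-1; (−1)^{3·1·2}·(-1)^1·(-1)^3 = +1.
v=11: a=11^2·(≡4), b=11^1·(≡9) mod 11; (4|11)=+1, (9|11)=+1; (−1)^{2·1·5}·(+1)^1·(+1)^2 = +1.
Ram(9276085, 11165) = {7, 13, 19, 29}; no ℚ_7-point on the conic.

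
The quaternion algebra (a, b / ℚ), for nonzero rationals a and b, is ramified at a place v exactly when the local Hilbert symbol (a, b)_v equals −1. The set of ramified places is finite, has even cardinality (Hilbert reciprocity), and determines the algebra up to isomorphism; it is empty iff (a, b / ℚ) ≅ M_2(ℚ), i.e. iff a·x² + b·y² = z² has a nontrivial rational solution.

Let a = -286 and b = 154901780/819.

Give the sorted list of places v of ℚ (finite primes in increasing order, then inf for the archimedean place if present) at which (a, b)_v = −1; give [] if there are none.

[]

Mod squares: a ≡ -286, b ≡ 455. Check v ∈ {∞, 2, 3, 5, 7, 11, 13, 23}.
v=3: a=3^0·(≡2), b=3^-2·(≡2) mod 3; (2|3)=-1, (2|3)=-1; (−1)^{0·-2·1}·(-1)^-2·(-1)^0 = +1.
v=23: a=23^0·(≡13), b=23^2·(≡12) mod 23; (13|23)=+1, (12|23)=+1; (−1)^{0·2·11}·(+1)^2·(+1)^0 = +1.
v=∞: -286 < 0 and 455 > 0  ⇒  (a,b)_∞ = +1.
v=11: a=11^1·(≡7), b=11^4·(≡4) mod 11; (7|11)=-1, (4|11)=+1; (−1)^{1·4·5}·(-1)^4·(+1)^1 = +1.
v=13: a=13^1·(≡4), b=13^-1·(≡3) mod 13; (4|13)=+1, (3|13)=+1; (−1)^{1·-1·6}·(+1)^-1·(+1)^1 = +1.
v=2: v_2(a)=1, v_2(b)=2; units ≡ 1, 7 (mod 8); ε·ε+αω+βω = 0·1+1·0+2·0 ≡ 0  ⇒  (a,b)_2 = +1.
v=5: a=5^0·(≡4), b=5^1·(≡4) mod 5; (4|5)=+1, (4|5)=+1; (−1)^{0·1·2}·(+1)^1·(+1)^0 = +1.
v=7: a=7^0·(≡1), b=7^-1·(≡1) mod 7; (1|7)=+1, (1|7)=+1; (−1)^{0·-1·3}·(+1)^-1·(+1)^0 = +1.
Every local symbol is +1, so the conic -286·x² + 455·y² = z² has ℚ_v-points for all v and hence a ℚ-point; (a, b / ℚ) ≅ M_2(ℚ).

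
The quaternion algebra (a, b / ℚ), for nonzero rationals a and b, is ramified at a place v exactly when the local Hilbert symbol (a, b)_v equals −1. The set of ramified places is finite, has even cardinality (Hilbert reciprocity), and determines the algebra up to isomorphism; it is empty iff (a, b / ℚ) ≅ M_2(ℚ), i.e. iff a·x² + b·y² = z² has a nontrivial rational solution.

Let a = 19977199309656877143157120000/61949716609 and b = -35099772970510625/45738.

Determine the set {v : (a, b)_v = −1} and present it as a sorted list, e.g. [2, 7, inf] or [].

[2, 13, 23, 43]

(a, b) ≡ (7, -539994) mod (ℚ^×)²; places V = {2, 3, 5, 7, 11, 13, 17, 23, 29, 43, 53, ∞}.
(a,b)_7: α=1, u≡2; β=-1, v≡5 (mod 7); (2|7)=+1, (5|7)=-1; sign (−1)^1·+1^-1·-1^1 = +1.
(a,b)_∞: sgn(7)=+, sgn(-539994)=−, so +1.
(a,b)_17: α=-2, u≡12; β=0, v≡3 (mod 17); (12|17)=-1, (3|17)=-1; sign (−1)^0·-1^0·-1^-2 = +1.
(a,b)_13: α=2, u≡6; β=1, v≡3 (mod 13); (6|13)=-1, (3|13)=+1; sign (−1)^0·-1^1·+1^2 = -1.
(a,b)_29: α=0, u≡22; β=2, v≡3 (mod 29); (22|29)=+1, (3|29)=-1; sign (−1)^0·+1^2·-1^0 = +1.
(a,b)_23: α=2, u≡10; β=1, v≡11 (mod 23); (10|23)=-1, (11|23)=-1; sign (−1)^0·-1^1·-1^2 = -1.
(a,b)_2: α=10, β=-1; u≡7, v≡3 (mod 8); ε(u)ε(v)=1·1, αω(v)=10·1, βω(u)=-1·0; sum ≡ 1  ⇒  -1.
(a,b)_3: α=0, u≡1; β=-3, v≡2 (mod 3); (1|3)=+1, (2|3)=-1; sign (−1)^0·+1^-3·-1^0 = +1.
(a,b)_11: α=-8, u≡2; β=-2, v≡2 (mod 11); (2|11)=-1, (2|11)=-1; sign (−1)^0·-1^-2·-1^-8 = +1.
(a,b)_5: α=4, u≡3; β=4, v≡1 (mod 5); (3|5)=-1, (1|5)=+1; sign (−1)^0·-1^4·+1^4 = +1.
(a,b)_43: α=6, u≡22; β=3, v≡14 (mod 43); (22|43)=-1, (14|43)=+1; sign (−1)^0·-1^3·+1^6 = -1.
(a,b)_53: α=4, u≡38; β=2, v≡41 (mod 53); (38|53)=+1, (41|53)=-1; sign (−1)^0·+1^2·-1^4 = +1.
(7, -539994 / ℚ) ramifies at {2, 13, 23, 43}: a division algebra.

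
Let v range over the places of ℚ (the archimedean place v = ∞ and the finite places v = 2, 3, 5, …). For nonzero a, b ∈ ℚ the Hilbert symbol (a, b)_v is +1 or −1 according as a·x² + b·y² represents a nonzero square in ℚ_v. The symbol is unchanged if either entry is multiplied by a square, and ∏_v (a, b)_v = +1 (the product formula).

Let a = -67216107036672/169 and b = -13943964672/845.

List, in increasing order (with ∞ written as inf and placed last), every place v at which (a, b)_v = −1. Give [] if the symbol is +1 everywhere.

[2, 5, 17, inf]

Mod squares: a ≡ -62, b ≡ -840565. Check v ∈ {∞, 2, 3, 5, 11, 13, 17, 29, 31}.
v=11: a=11^2·(≡1), b=11^1·(≡8) mod 11; (1|11)=+1, (8|11)=-1; (−1)^{2·1·5}·(+1)^1·(-1)^2 = +1.
v=2: v_2(a)=13, v_2(b)=10; units ≡ 1, 3 (mod 8); ε·ε+αω+βω = 0·1+13·1+10·0 ≡ 1  ⇒  (a,b)_2 = -1.
v=17: a=17^2·(≡14), b=17^1·(≡16) mod 17; (14|17)=-1, (16|17)=+1; (−1)^{2·1·8}·(-1)^1·(+1)^2 = -1.
v=31: a=31^1·(≡6), b=31^1·(≡28) mod 31; (6|31)=-1, (28|31)=+1; (−1)^{1·1·15}·(-1)^1·(+1)^1 = +1.
v=5: a=5^0·(≡2), b=5^-1·(≡2) mod 5; (2|5)=-1, (2|5)=-1; (−1)^{0·-1·2}·(-1)^-1·(-1)^0 = -1.
v=∞: -62 < 0 and -840565 < 0  ⇒  (a,b)_∞ = -1.
v=3: a=3^2·(≡1), b=3^4·(≡2) mod 3; (1|3)=+1, (2|3)=-1; (−1)^{2·4·1}·(+1)^4·(-1)^2 = +1.
v=13: a=13^-2·(≡4), b=13^-2·(≡5) mod 13; (4|13)=+1, (5|13)=-1; (−1)^{-2·-2·6}·(+1)^-2·(-1)^-2 = +1.
v=29: a=29^2·(≡9), b=29^1·(≡3) mod 29; (9|29)=+1, (3|29)=-1; (−1)^{2·1·14}·(+1)^1·(-1)^2 = +1.
Ram(-62, -840565) = {2, 5, 17, ∞}; no ℚ_2-point on the conic.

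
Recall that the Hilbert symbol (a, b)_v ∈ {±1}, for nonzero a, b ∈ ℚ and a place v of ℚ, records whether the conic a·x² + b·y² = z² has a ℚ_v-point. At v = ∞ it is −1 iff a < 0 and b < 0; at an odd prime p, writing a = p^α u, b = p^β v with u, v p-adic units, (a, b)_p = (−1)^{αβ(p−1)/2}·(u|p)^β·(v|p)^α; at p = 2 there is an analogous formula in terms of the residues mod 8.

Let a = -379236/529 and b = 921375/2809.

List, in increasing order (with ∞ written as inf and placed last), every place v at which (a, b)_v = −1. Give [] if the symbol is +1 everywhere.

Mod squares: a ≡ -561, b ≡ 455. Check v ∈ {∞, 2, 3, 5, 7, 11, 13, 17, 23, 53}.
v=7: a=7^0·(≡6), b=7^1·(≡2) mod 7; (6|7)=-1, (2|7)=+1; (−1)^{0·1·3}·(-1)^1·(+1)^0 = -1.
v=23: a=23^-2·(≡11), b=23^0·(≡6) mod 23; (11|23)=-1, (6|23)=+1; (−1)^{-2·0·11}·(-1)^0·(+1)^-2 = +1.
v=11: a=11^1·(≡9), b=11^0·(≡1) mod 11; (9|11)=+1, (1|11)=+1; (−1)^{1·0·5}·(+1)^0·(+1)^1 = +1.
v=2: v_2(a)=2, v_2(b)=0; units ≡ 7, 7 (mod 8); ε·ε+αω+βω = 1·1+2·0+0·0 ≡ 1  ⇒  (a,b)_2 = -1.
v=17: a=17^1·(≡15), b=17^0·(≡15) mod 17; (15|17)=+1, (15|17)=+1; (−1)^{1·0·8}·(+1)^0·(+1)^1 = +1.
v=53: a=53^0·(≡21), b=53^-2·(≡23) mod 53; (21|53)=-1, (23|53)=-1; (−1)^{0·-2·26}·(-1)^-2·(-1)^0 = +1.
v=∞: -561 < 0 and 455 > 0  ⇒  (a,b)_∞ = +1.
v=13: a=13^2·(≡2), b=13^1·(≡12) mod 13; (2|13)=-1, (12|13)=+1; (−1)^{2·1·6}·(-1)^1·(+1)^2 = -1.
v=5: a=5^0·(≡1), b=5^3·(≡4) mod 5; (1|5)=+1, (4|5)=+1; (−1)^{0·3·2}·(+1)^3·(+1)^0 = +1.
v=3: a=3^1·(≡2), b=3^4·(≡2) mod 3; (2|3)=-1, (2|3)=-1; (−1)^{1·4·1}·(-1)^4·(-1)^1 = -1.
(-561, 455 / ℚ) ramifies at {2, 3, 7, 13}: a division algebra.

[2, 3, 7, 13]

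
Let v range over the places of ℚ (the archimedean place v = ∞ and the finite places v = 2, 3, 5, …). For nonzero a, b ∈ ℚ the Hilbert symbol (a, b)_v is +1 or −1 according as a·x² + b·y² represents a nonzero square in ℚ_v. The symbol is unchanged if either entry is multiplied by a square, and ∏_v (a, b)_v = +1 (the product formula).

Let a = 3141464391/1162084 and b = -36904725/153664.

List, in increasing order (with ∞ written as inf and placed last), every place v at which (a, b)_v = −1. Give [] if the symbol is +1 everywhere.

[2, 11, 13, 31]

(a, b) ≡ (14911, -164021) mod (ℚ^×)²; places V = {2, 3, 5, 7, 11, 13, 17, 31, 37, ∞}.
(a,b)_13: α=1, u≡9; β=1, v≡6 (mod 13); (9|13)=+1, (6|13)=-1; sign (−1)^0·+1^1·-1^1 = -1.
(a,b)_11: α=-2, u≡10; β=1, v≡5 (mod 11); (10|11)=-1, (5|11)=+1; sign (−1)^0·-1^1·+1^-2 = -1.
(a,b)_∞: sgn(14911)=+, sgn(-164021)=−, so +1.
(a,b)_17: α=2, u≡2; β=0, v≡14 (mod 17); (2|17)=+1, (14|17)=-1; sign (−1)^0·+1^0·-1^2 = +1.
(a,b)_3: α=6, u≡1; β=2, v≡1 (mod 3); (1|3)=+1, (1|3)=+1; sign (−1)^0·+1^2·+1^6 = +1.
(a,b)_7: α=-4, u≡2; β=-4, v≡3 (mod 7); (2|7)=+1, (3|7)=-1; sign (−1)^0·+1^-4·-1^-4 = +1.
(a,b)_37: α=1, u≡1; β=1, v≡7 (mod 37); (1|37)=+1, (7|37)=+1; sign (−1)^0·+1^1·+1^1 = +1.
(a,b)_31: α=1, u≡1; β=1, v≡25 (mod 31); (1|31)=+1, (25|31)=+1; sign (−1)^1·+1^1·+1^1 = -1.
(a,b)_5: α=0, u≡4; β=2, v≡4 (mod 5); (4|5)=+1, (4|5)=+1; sign (−1)^0·+1^2·+1^0 = +1.
(a,b)_2: α=-2, β=-6; u≡7, v≡3 (mod 8); ε(u)ε(v)=1·1, αω(v)=-2·1, βω(u)=-6·0; sum ≡ 1  ⇒  -1.
(14911, -164021 / ℚ) ramifies at {2, 11, 13, 31}: a division algebra.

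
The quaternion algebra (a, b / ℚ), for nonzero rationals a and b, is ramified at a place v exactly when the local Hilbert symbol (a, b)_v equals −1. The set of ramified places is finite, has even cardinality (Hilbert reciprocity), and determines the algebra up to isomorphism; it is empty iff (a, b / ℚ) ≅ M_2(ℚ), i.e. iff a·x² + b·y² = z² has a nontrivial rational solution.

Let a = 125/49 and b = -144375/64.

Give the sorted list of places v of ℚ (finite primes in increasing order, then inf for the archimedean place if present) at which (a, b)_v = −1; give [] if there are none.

Mod squares: a ≡ 5, b ≡ -231. Check v ∈ {∞, 2, 3, 5, 7, 11}.
v=5: a=5^3·(≡4), b=5^4·(≡1) mod 5; (4|5)=+1, (1|5)=+1; (−1)^{3·4·2}·(+1)^4·(+1)^3 = +1.
v=2: v_2(a)=0, v_2(b)=-6; units ≡ 5, 1 (mod 8); ε·ε+αω+βω = 0·0+0·0+-6·1 ≡ 0  ⇒  (a,b)_2 = +1.
v=11: a=11^0·(≡3), b=11^1·(≡1) mod 11; (3|11)=+1, (1|11)=+1; (−1)^{0·1·5}·(+1)^1·(+1)^0 = +1.
v=7: a=7^-2·(≡6), b=7^1·(≡4) mod 7; (6|7)=-1, (4|7)=+1; (−1)^{-2·1·3}·(-1)^1·(+1)^-2 = -1.
v=∞: 5 > 0 and -231 < 0  ⇒  (a,b)_∞ = +1.
v=3: a=3^0·(≡2), b=3^1·(≡1) mod 3; (2|3)=-1, (1|3)=+1; (−1)^{0·1·1}·(-1)^1·(+1)^0 = -1.
Ram(5, -231) = {3, 7}; no ℚ_3-point on the conic.

[3, 7]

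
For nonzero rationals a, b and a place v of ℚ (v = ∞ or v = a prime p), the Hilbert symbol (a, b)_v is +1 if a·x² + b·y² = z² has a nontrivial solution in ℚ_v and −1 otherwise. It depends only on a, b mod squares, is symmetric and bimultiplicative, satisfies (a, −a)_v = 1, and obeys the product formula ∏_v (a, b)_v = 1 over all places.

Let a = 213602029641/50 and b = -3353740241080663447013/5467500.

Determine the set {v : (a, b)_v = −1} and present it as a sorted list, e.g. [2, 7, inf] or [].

Mod squares: a ≡ 164246082, b ≡ -1599. Check v ∈ {∞, 2, 3, 5, 7, 11, 13, 17, 23, 29, 41}.
v=5: a=5^-2·(≡3), b=5^-4·(≡4) mod 5; (3|5)=-1, (4|5)=+1; (−1)^{-2·-4·2}·(-1)^-4·(+1)^-2 = +1.
v=23: a=23^1·(≡12), b=23^2·(≡20) mod 23; (12|23)=+1, (20|23)=-1; (−1)^{1·2·11}·(+1)^2·(-1)^1 = -1.
v=2: v_2(a)=-1, v_2(b)=-2; units ≡ 1, 1 (mod 8); ε·ε+αω+βω = 0·0+-1·0+-2·0 ≡ 0  ⇒  (a,b)_2 = +1.
v=29: a=29^1·(≡9), b=29^2·(≡25) mod 29; (9|29)=+1, (25|29)=+1; (−1)^{1·2·14}·(+1)^2·(+1)^1 = +1.
v=41: a=41^1·(≡15), b=41^1·(≡37) mod 41; (15|41)=-1, (37|41)=+1; (−1)^{1·1·20}·(-1)^1·(+1)^1 = -1.
v=13: a=13^1·(≡12), b=13^5·(≡2) mod 13; (12|13)=+1, (2|13)=-1; (−1)^{1·5·6}·(+1)^5·(-1)^1 = -1.
v=17: a=17^2·(≡16), b=17^4·(≡4) mod 17; (16|17)=+1, (4|17)=+1; (−1)^{2·4·8}·(+1)^4·(+1)^2 = +1.
v=3: a=3^3·(≡2), b=3^-7·(≡1) mod 3; (2|3)=-1, (1|3)=+1; (−1)^{3·-7·1}·(-1)^-7·(+1)^3 = +1.
v=∞: 164246082 > 0 and -1599 < 0  ⇒  (a,b)_∞ = +1.
v=11: a=11^1·(≡2), b=11^2·(≡8) mod 11; (2|11)=-1, (8|11)=-1; (−1)^{1·2·5}·(-1)^2·(-1)^1 = -1.
v=7: a=7^1·(≡5), b=7^2·(≡1) mod 7; (5|7)=-1, (1|7)=+1; (−1)^{1·2·3}·(-1)^2·(+1)^1 = +1.
Ram(164246082, -1599) = {11, 13, 23, 41}; no ℚ_11-point on the conic.

[11, 13, 23, 41]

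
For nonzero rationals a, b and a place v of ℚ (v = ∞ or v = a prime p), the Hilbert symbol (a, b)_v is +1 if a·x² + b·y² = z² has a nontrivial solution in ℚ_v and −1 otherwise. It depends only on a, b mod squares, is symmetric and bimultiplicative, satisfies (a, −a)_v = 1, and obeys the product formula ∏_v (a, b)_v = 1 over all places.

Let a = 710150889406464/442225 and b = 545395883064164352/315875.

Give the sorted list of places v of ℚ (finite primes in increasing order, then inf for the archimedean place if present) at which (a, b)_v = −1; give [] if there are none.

(a, b) ≡ (25806, 301070) mod (ℚ^×)²; places V = {2, 3, 5, 7, 11, 17, 19, 23, ∞}.
(a,b)_11: α=1, u≡9; β=1, v≡10 (mod 11); (9|11)=+1, (10|11)=-1; sign (−1)^1·+1^1·-1^1 = +1.
(a,b)_23: α=1, u≡4; β=1, v≡9 (mod 23); (4|23)=+1, (9|23)=+1; sign (−1)^1·+1^1·+1^1 = -1.
(a,b)_7: α=-2, u≡1; β=-1, v≡1 (mod 7); (1|7)=+1, (1|7)=+1; sign (−1)^0·+1^-1·+1^-2 = +1.
(a,b)_3: α=9, u≡1; β=10, v≡2 (mod 3); (1|3)=+1, (2|3)=-1; sign (−1)^0·+1^10·-1^9 = -1.
(a,b)_17: α=1, u≡5; β=1, v≡4 (mod 17); (5|17)=-1, (4|17)=+1; sign (−1)^0·-1^1·+1^1 = -1.
(a,b)_2: α=23, β=31; u≡7, v≡7 (mod 8); ε(u)ε(v)=1·1, αω(v)=23·0, βω(u)=31·0; sum ≡ 1  ⇒  -1.
(a,b)_5: α=-2, u≡1; β=-3, v≡1 (mod 5); (1|5)=+1, (1|5)=+1; sign (−1)^0·+1^-3·+1^-2 = +1.
(a,b)_19: α=-2, u≡11; β=-2, v≡13 (mod 19); (11|19)=+1, (13|19)=-1; sign (−1)^0·+1^-2·-1^-2 = +1.
(a,b)_∞: sgn(25806)=+, sgn(301070)=+, so +1.
Ram(25806, 301070) = {2, 3, 17, 23}; no ℚ_2-point on the conic.

[2, 3, 17, 23]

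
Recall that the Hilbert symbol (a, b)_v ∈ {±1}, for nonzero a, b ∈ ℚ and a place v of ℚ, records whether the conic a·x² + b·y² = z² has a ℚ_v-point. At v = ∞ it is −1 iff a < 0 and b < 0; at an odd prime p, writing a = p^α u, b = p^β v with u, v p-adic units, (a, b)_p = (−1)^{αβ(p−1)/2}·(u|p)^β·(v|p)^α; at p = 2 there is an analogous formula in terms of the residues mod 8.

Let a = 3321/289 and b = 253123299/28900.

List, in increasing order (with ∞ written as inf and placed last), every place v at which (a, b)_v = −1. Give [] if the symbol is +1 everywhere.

[11, 41]

Mod squares: a ≡ 41, b ≡ 11. Check v ∈ {∞, 2, 3, 5, 11, 13, 17, 41}.
v=41: a=41^1·(≡20), b=41^2·(≡11) mod 41; (20|41)=+1, (11|41)=-1; (−1)^{1·2·20}·(+1)^2·(-1)^1 = -1.
v=17: a=17^-2·(≡6), b=17^-2·(≡10) mod 17; (6|17)=-1, (10|17)=-1; (−1)^{-2·-2·8}·(-1)^-2·(-1)^-2 = +1.
v=11: a=11^0·(≡7), b=11^1·(≡4) mod 11; (7|11)=-1, (4|11)=+1; (−1)^{0·1·5}·(-1)^1·(+1)^0 = -1.
v=13: a=13^0·(≡2), b=13^2·(≡2) mod 13; (2|13)=-1, (2|13)=-1; (−1)^{0·2·6}·(-1)^2·(-1)^0 = +1.
v=2: v_2(a)=0, v_2(b)=-2; units ≡ 1, 3 (mod 8); ε·ε+αω+βω = 0·1+0·1+-2·0 ≡ 0  ⇒  (a,b)_2 = +1.
v=5: a=5^0·(≡4), b=5^-2·(≡4) mod 5; (4|5)=+1, (4|5)=+1; (−1)^{0·-2·2}·(+1)^-2·(+1)^0 = +1.
v=∞: 41 > 0 and 11 > 0  ⇒  (a,b)_∞ = +1.
v=3: a=3^4·(≡2), b=3^4·(≡2) mod 3; (2|3)=-1, (2|3)=-1; (−1)^{4·4·1}·(-1)^4·(-1)^4 = +1.
Ram(41, 11) = {11, 41}; no ℚ_11-point on the conic.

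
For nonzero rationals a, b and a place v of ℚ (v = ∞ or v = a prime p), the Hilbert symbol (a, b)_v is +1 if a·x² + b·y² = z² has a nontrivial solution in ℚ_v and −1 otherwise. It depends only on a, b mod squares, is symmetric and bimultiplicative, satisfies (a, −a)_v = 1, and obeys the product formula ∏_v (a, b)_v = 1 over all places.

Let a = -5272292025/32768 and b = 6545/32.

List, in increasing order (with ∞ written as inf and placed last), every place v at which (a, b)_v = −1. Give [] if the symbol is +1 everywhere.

(a, b) ≡ (-2002, 13090) mod (ℚ^×)²; places V = {2, 3, 5, 7, 11, 13, 17, ∞}.
(a,b)_7: α=1, u≡4; β=1, v≡1 (mod 7); (4|7)=+1, (1|7)=+1; sign (−1)^1·+1^1·+1^1 = -1.
(a,b)_11: α=1, u≡4; β=1, v≡10 (mod 11); (4|11)=+1, (10|11)=-1; sign (−1)^1·+1^1·-1^1 = +1.
(a,b)_5: α=2, u≡3; β=1, v≡2 (mod 5); (3|5)=-1, (2|5)=-1; sign (−1)^0·-1^1·-1^2 = -1.
(a,b)_∞: sgn(-2002)=−, sgn(13090)=+, so +1.
(a,b)_13: α=1, u≡11; β=0, v≡1 (mod 13); (11|13)=-1, (1|13)=+1; sign (−1)^0·-1^0·+1^1 = +1.
(a,b)_3: α=6, u≡2; β=0, v≡1 (mod 3); (2|3)=-1, (1|3)=+1; sign (−1)^0·-1^0·+1^6 = +1.
(a,b)_17: α=2, u≡4; β=1, v≡3 (mod 17); (4|17)=+1, (3|17)=-1; sign (−1)^0·+1^1·-1^2 = +1.
(a,b)_2: α=-15, β=-5; u≡7, v≡1 (mod 8); ε(u)ε(v)=1·0, αω(v)=-15·0, βω(u)=-5·0; sum ≡ 0  ⇒  +1.
(-2002, 13090 / ℚ) ramifies at {5, 7}: a division algebra.

[5, 7]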